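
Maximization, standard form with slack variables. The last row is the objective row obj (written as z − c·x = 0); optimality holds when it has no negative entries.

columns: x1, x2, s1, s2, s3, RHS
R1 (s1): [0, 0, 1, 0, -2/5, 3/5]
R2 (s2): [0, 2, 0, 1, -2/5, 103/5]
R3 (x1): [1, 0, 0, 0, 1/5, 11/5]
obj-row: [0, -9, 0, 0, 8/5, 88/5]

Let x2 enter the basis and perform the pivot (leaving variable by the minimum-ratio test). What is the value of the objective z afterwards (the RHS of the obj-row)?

1103/10

Ratio test on column x2 — row 1: entry 0 ≤ 0; row 2: (103/5)/2 = 103/10; row 3: entry 0 ≤ 0. Minimum is 103/10 at row 2 (s2 leaves); pivot element 2.
Pivot on row 2; the obj-row RHS becomes 88/5 − (-9)·(103/10) = 1103/10.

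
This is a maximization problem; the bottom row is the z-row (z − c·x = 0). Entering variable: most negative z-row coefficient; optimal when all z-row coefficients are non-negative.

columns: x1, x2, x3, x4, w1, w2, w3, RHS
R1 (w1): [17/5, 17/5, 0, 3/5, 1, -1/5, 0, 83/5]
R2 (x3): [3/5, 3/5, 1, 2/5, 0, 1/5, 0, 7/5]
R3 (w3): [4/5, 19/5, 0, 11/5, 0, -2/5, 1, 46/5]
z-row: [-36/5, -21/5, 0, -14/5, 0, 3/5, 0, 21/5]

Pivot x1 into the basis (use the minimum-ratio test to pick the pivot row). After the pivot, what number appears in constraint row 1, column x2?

0

Ratio test on column x1 — row 1: (83/5)/(17/5) = 83/17; row 2: (7/5)/(3/5) = 7/3; row 3: (46/5)/(4/5) = 23/2. Minimum is 7/3 at row 2 (x3 leaves); pivot element 3/5.
Divide row 2 by 3/5; eliminate column x1 from the other rows.
Row 1 update in column x2: 17/5 − (17/5)·1 = 0.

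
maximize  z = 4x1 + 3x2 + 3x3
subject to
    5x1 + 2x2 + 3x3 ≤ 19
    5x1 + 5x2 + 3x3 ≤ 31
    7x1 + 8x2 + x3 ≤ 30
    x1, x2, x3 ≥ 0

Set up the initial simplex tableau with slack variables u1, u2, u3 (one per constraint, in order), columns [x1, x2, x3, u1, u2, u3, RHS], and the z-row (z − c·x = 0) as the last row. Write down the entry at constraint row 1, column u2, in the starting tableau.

0

Slack u2 belongs to constraint 2; its column is the unit vector e_2, so the entry in row 1 is 0.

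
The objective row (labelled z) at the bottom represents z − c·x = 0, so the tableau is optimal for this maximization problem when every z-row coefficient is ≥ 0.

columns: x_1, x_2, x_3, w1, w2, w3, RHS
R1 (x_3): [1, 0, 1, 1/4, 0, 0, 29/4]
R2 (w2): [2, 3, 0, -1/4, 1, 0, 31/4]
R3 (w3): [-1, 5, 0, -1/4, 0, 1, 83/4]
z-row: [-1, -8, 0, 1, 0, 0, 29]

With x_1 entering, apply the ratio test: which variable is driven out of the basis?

Column x_1 entries and ratios — x_3: (29/4)/1 = 29/4; w2: (31/4)/2 = 31/8; w3: -1 ≤ 0, skip.
Smallest ratio is 31/8 in the row of w2, so w2 leaves.

w2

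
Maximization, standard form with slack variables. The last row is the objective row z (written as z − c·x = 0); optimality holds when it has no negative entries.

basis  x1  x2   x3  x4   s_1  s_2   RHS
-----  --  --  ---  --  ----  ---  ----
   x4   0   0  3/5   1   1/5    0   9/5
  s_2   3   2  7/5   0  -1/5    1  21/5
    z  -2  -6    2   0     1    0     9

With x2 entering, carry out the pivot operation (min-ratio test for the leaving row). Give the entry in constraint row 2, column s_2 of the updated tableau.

1/2

Ratio test on column x2 — row 1: entry 0 ≤ 0; row 2: (21/5)/2 = 21/10. Minimum is 21/10 at row 2 (s_2 leaves); pivot element 2.
Divide row 2 by 2; eliminate column x2 from the other rows.
In the new row 2, the s_2 entry is the old entry divided by the pivot: 1/2 = 1/2.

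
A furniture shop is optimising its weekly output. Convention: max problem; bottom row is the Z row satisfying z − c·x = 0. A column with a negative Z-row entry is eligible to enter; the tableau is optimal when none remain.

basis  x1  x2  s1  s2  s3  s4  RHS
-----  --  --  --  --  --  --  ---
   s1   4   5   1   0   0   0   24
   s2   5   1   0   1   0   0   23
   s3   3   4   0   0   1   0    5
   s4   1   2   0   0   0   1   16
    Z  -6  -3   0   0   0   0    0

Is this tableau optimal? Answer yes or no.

The Z-row has a negative entry -6 in column x1, so it is not optimal.

no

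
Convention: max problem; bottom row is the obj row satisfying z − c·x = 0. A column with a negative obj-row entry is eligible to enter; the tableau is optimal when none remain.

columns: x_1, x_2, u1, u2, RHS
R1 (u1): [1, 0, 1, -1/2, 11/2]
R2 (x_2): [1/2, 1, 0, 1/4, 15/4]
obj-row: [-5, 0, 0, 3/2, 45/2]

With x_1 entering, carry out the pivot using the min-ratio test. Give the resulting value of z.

50

Ratio test on column x_1 — row 1: (11/2)/1 = 11/2; row 2: (15/4)/(1/2) = 15/2. Minimum is 11/2 at row 1 (u1 leaves); pivot element 1.
Pivot on row 1; the obj-row RHS becomes 45/2 − (-5)·(11/2) = 50.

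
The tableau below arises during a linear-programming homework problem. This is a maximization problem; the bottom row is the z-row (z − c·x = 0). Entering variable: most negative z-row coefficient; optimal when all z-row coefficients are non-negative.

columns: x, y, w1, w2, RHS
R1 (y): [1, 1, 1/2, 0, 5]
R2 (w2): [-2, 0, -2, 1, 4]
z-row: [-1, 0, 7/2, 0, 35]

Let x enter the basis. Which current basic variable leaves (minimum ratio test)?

y

Column x entries and ratios — y: 5/1 = 5; w2: -2 ≤ 0, skip.
Smallest ratio is 5 in the row of y, so y leaves.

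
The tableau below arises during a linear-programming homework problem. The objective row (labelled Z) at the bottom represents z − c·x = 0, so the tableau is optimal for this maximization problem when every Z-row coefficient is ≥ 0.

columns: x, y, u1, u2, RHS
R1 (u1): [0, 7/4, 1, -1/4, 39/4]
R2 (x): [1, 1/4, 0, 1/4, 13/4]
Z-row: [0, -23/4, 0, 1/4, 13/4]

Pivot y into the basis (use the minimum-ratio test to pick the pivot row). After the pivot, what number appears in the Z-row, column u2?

Ratio test on column y — row 1: (39/4)/(7/4) = 39/7; row 2: (13/4)/(1/4) = 13. Minimum is 39/7 at row 1 (u1 leaves); pivot element 7/4.
Divide row 1 by 7/4; eliminate column y from the other rows.
Z-row update in column u2: 1/4 − (-23/4)·(-1/7) = -4/7.

-4/7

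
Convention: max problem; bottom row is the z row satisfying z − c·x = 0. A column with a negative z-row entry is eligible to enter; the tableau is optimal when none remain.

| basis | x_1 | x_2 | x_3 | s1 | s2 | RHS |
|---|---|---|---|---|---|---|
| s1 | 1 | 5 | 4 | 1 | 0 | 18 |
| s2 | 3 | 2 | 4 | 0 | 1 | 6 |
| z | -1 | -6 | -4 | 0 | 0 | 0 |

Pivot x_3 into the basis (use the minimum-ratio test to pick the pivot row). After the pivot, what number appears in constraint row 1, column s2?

-1

Ratio test on column x_3 — row 1: 18/4 = 9/2; row 2: 6/4 = 3/2. Minimum is 3/2 at row 2 (s2 leaves); pivot element 4.
Divide row 2 by 4; eliminate column x_3 from the other rows.
Row 1 update in column s2: 0 − 4·(1/4) = -1.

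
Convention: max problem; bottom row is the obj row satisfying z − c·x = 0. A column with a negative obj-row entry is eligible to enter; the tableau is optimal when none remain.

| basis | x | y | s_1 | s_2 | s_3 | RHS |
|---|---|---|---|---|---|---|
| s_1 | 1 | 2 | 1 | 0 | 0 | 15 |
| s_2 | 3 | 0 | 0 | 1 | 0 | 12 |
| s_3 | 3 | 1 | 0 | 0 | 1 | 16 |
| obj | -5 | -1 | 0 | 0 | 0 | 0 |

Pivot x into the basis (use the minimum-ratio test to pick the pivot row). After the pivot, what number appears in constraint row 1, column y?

Ratio test on column x — row 1: 15/1 = 15; row 2: 12/3 = 4; row 3: 16/3 = 16/3. Minimum is 4 at row 2 (s_2 leaves); pivot element 3.
Divide row 2 by 3; eliminate column x from the other rows.
Row 1 update in column y: 2 − 1·0 = 2.

2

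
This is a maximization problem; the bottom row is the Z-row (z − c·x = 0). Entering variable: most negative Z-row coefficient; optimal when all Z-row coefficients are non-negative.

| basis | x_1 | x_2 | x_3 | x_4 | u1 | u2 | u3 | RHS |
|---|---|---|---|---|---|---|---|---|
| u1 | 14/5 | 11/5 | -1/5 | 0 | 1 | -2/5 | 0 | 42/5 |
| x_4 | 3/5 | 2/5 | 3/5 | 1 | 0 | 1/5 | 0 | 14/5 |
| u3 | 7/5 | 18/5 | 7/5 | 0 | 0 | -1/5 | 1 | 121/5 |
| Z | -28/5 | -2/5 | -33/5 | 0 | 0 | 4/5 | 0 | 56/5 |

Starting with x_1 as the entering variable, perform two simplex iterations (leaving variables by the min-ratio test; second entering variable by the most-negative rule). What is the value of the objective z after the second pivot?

350/9

Ratio test on column x_1 — row 1: (42/5)/(14/5) = 3; row 2: (14/5)/(3/5) = 14/3; row 3: (121/5)/(7/5) = 121/7. Minimum is 3 at row 1 (u1 leaves); pivot element 14/5.
Pivot on row 1; the Z-row RHS becomes 56/5 − (-28/5)·3 = 28.
Next entering variable (most negative Z-row entry -7): x_3.
Ratio test on column x_3 — row 1: entry -1/14 ≤ 0; row 2: 1/(9/14) = 14/9; row 3: 20/(3/2) = 40/3. Minimum is 14/9 at row 2 (x_4 leaves); pivot element 9/14.
After the second pivot the Z-row RHS is 28 − (-7)·(14/9) = 350/9.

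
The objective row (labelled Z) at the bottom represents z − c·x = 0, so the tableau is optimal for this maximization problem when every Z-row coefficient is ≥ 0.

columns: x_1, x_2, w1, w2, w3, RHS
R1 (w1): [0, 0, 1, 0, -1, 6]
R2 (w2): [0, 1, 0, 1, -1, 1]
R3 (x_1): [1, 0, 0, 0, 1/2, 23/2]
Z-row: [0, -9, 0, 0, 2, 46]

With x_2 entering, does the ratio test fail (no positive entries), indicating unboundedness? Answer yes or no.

Column x_2 has positive entries in row(s) 2, so the ratio test bounds it — not unbounded.

no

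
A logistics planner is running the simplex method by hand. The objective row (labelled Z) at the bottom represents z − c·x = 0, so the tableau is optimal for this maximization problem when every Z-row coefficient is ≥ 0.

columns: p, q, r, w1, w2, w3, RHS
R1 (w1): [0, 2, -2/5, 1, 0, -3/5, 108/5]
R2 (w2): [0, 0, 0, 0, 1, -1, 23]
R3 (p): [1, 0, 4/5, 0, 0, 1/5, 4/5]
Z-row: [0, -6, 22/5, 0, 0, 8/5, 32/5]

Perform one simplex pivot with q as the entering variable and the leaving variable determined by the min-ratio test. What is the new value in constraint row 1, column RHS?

Ratio test on column q — row 1: (108/5)/2 = 54/5; row 2: entry 0 ≤ 0; row 3: entry 0 ≤ 0. Minimum is 54/5 at row 1 (w1 leaves); pivot element 2.
Divide row 1 by 2; eliminate column q from the other rows.
In the new row 1, the RHS entry is the old entry divided by the pivot: (108/5)/2 = 54/5.

54/5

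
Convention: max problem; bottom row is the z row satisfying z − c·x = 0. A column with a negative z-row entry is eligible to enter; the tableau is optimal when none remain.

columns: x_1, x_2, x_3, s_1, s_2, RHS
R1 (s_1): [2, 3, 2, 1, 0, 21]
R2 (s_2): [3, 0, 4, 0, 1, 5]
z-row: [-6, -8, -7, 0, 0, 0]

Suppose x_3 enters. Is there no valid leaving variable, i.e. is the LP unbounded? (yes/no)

Column x_3 has positive entries in row(s) 1, 2, so the ratio test bounds it — not unbounded.

no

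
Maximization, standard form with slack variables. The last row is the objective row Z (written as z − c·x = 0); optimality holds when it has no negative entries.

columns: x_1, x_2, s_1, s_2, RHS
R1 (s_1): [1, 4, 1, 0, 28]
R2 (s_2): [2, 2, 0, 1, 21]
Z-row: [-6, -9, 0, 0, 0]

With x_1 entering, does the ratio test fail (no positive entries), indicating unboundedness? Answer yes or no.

Column x_1 has positive entries in row(s) 1, 2, so the ratio test bounds it — not unbounded.

no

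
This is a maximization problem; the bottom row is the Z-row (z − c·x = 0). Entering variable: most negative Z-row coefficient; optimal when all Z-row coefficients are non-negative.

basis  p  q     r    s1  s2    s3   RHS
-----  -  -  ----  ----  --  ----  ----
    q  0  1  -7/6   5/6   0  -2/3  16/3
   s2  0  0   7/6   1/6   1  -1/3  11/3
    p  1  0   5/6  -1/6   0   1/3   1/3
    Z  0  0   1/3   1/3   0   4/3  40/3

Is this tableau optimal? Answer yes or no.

yes

Every Z-row coefficient is ≥ 0, so the tableau is optimal.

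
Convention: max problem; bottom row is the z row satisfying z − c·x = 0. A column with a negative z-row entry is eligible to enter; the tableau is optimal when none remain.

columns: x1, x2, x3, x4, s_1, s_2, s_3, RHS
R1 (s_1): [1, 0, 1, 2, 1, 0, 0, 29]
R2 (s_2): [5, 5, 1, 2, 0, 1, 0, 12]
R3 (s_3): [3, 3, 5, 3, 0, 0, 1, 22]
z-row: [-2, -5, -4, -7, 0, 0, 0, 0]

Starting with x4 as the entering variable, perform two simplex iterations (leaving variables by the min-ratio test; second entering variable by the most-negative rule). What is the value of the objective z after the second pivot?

Ratio test on column x4 — row 1: 29/2 = 29/2; row 2: 12/2 = 6; row 3: 22/3 = 22/3. Minimum is 6 at row 2 (s_2 leaves); pivot element 2.
Pivot on row 2; the z-row RHS becomes 0 − (-7)·6 = 42.
Next entering variable (most negative z-row entry -1/2): x3.
Ratio test on column x3 — row 1: entry 0 ≤ 0; row 2: 6/(1/2) = 12; row 3: 4/(7/2) = 8/7. Minimum is 8/7 at row 3 (s_3 leaves); pivot element 7/2.
After the second pivot the z-row RHS is 42 − (-1/2)·(8/7) = 298/7.

298/7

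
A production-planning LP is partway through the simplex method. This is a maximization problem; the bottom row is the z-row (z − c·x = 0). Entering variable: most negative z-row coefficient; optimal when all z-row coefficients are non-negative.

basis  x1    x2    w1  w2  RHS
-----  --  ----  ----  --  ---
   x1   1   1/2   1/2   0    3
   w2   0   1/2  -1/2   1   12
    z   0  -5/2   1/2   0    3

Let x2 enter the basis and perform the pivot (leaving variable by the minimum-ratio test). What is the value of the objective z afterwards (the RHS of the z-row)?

Ratio test on column x2 — row 1: 3/(1/2) = 6; row 2: 12/(1/2) = 24. Minimum is 6 at row 1 (x1 leaves); pivot element 1/2.
Pivot on row 1; the z-row RHS becomes 3 − (-5/2)·6 = 18.

18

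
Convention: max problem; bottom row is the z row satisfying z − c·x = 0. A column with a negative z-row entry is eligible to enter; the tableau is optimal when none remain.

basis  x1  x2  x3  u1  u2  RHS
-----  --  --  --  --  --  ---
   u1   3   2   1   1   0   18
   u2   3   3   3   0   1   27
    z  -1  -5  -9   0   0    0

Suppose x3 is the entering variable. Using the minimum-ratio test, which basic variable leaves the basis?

u2

Column x3 entries and ratios — u1: 18/1 = 18; u2: 27/3 = 9.
Smallest ratio is 9 in the row of u2, so u2 leaves.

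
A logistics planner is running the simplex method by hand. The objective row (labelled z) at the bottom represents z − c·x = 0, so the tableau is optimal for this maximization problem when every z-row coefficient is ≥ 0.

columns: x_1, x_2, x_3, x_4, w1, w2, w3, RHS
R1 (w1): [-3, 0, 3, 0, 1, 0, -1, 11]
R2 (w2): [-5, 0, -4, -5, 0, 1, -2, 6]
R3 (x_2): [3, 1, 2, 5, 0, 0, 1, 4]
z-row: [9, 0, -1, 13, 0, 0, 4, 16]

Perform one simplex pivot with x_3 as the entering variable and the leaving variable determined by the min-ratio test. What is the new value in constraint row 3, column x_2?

Ratio test on column x_3 — row 1: 11/3 = 11/3; row 2: entry -4 ≤ 0; row 3: 4/2 = 2. Minimum is 2 at row 3 (x_2 leaves); pivot element 2.
Divide row 3 by 2; eliminate column x_3 from the other rows.
In the new row 3, the x_2 entry is the old entry divided by the pivot: 1/2 = 1/2.

1/2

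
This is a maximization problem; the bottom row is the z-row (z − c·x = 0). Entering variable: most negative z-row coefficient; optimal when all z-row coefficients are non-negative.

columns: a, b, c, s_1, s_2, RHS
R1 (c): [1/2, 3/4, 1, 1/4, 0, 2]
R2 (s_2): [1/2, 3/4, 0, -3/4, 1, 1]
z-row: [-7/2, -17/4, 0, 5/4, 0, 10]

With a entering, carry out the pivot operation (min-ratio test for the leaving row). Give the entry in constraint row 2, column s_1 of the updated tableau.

-3/2

Ratio test on column a — row 1: 2/(1/2) = 4; row 2: 1/(1/2) = 2. Minimum is 2 at row 2 (s_2 leaves); pivot element 1/2.
Divide row 2 by 1/2; eliminate column a from the other rows.
In the new row 2, the s_1 entry is the old entry divided by the pivot: (-3/4)/(1/2) = -3/2.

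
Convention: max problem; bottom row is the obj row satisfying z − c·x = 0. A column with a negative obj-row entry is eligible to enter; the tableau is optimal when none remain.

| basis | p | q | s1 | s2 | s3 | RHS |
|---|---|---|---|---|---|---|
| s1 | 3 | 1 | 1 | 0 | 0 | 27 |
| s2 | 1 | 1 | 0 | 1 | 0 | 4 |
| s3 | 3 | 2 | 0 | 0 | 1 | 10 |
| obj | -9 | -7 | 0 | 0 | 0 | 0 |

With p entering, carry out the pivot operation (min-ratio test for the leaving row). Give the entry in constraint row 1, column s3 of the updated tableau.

Ratio test on column p — row 1: 27/3 = 9; row 2: 4/1 = 4; row 3: 10/3 = 10/3. Minimum is 10/3 at row 3 (s3 leaves); pivot element 3.
Divide row 3 by 3; eliminate column p from the other rows.
Row 1 update in column s3: 0 − 3·(1/3) = -1.

-1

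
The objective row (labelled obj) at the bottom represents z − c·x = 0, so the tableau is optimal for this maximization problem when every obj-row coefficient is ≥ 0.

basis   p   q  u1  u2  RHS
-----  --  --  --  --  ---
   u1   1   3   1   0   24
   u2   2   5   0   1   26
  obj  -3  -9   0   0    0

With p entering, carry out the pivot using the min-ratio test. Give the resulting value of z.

Ratio test on column p — row 1: 24/1 = 24; row 2: 26/2 = 13. Minimum is 13 at row 2 (u2 leaves); pivot element 2.
Pivot on row 2; the obj-row RHS becomes 0 − (-3)·13 = 39.

39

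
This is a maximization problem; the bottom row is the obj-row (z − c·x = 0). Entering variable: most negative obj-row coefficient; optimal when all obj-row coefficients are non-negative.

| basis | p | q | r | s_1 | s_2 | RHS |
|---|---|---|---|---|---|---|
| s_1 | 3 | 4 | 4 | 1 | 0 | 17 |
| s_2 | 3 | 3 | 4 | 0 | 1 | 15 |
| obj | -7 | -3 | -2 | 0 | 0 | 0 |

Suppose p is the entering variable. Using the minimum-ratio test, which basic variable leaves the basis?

Column p entries and ratios — s_1: 17/3 = 17/3; s_2: 15/3 = 5.
Smallest ratio is 5 in the row of s_2, so s_2 leaves.

s_2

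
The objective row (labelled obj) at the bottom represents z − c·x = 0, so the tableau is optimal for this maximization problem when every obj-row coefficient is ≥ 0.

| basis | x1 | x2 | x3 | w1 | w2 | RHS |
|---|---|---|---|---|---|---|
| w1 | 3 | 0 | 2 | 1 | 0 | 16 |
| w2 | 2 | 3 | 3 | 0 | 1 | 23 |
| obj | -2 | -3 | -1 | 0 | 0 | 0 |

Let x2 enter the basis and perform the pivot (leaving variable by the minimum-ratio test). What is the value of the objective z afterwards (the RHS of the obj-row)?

Ratio test on column x2 — row 1: entry 0 ≤ 0; row 2: 23/3 = 23/3. Minimum is 23/3 at row 2 (w2 leaves); pivot element 3.
Pivot on row 2; the obj-row RHS becomes 0 − (-3)·(23/3) = 23.

23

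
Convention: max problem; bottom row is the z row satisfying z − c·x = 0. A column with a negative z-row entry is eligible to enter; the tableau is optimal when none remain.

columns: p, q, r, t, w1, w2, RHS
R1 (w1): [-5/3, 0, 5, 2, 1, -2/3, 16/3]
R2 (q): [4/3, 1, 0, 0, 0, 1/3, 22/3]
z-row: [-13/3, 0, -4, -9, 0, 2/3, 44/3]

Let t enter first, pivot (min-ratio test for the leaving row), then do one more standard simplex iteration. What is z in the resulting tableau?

Ratio test on column t — row 1: (16/3)/2 = 8/3; row 2: entry 0 ≤ 0. Minimum is 8/3 at row 1 (w1 leaves); pivot element 2.
Pivot on row 1; the z-row RHS becomes 44/3 − (-9)·(8/3) = 116/3.
Next entering variable (most negative z-row entry -71/6): p.
Ratio test on column p — row 1: entry -5/6 ≤ 0; row 2: (22/3)/(4/3) = 11/2. Minimum is 11/2 at row 2 (q leaves); pivot element 4/3.
After the second pivot the z-row RHS is 116/3 − (-71/6)·(11/2) = 415/4.

415/4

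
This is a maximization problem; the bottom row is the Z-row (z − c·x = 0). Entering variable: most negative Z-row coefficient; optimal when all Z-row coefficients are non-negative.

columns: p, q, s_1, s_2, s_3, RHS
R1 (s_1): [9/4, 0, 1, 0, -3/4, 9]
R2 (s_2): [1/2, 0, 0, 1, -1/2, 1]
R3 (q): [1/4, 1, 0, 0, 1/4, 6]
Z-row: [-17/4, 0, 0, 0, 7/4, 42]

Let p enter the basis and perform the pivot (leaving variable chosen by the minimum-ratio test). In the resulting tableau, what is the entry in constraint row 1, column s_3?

3/2

Ratio test on column p — row 1: 9/(9/4) = 4; row 2: 1/(1/2) = 2; row 3: 6/(1/4) = 24. Minimum is 2 at row 2 (s_2 leaves); pivot element 1/2.
Divide row 2 by 1/2; eliminate column p from the other rows.
Row 1 update in column s_3: -3/4 − (9/4)·(-1) = 3/2.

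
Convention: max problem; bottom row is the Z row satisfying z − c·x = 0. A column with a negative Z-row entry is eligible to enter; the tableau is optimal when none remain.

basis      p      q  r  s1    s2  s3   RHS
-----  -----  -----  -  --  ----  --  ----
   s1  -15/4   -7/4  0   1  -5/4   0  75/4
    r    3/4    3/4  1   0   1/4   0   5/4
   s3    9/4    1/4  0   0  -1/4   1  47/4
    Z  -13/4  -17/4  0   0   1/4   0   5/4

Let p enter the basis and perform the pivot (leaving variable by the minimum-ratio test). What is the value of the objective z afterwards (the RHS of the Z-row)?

20/3

Ratio test on column p — row 1: entry -15/4 ≤ 0; row 2: (5/4)/(3/4) = 5/3; row 3: (47/4)/(9/4) = 47/9. Minimum is 5/3 at row 2 (r leaves); pivot element 3/4.
Pivot on row 2; the Z-row RHS becomes 5/4 − (-13/4)·(5/3) = 20/3.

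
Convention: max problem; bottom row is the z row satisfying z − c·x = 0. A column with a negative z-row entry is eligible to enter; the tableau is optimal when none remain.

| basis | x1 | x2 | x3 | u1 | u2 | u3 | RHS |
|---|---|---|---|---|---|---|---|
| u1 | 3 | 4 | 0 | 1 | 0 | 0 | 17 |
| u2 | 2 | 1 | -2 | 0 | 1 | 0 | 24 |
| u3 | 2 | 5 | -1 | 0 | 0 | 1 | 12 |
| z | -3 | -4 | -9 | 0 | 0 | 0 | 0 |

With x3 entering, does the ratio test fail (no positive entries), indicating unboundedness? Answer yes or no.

Every constraint-row entry in column x3 is ≤ 0, so increasing x3 is unbounded.

yes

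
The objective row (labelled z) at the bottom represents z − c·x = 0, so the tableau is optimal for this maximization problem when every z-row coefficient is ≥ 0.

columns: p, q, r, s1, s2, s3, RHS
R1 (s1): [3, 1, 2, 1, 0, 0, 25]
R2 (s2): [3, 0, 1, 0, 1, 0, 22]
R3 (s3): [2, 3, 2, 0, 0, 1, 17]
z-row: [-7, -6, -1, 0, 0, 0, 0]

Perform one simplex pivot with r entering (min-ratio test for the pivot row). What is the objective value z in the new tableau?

17/2

Ratio test on column r — row 1: 25/2 = 25/2; row 2: 22/1 = 22; row 3: 17/2 = 17/2. Minimum is 17/2 at row 3 (s3 leaves); pivot element 2.
Pivot on row 3; the z-row RHS becomes 0 − (-1)·(17/2) = 17/2.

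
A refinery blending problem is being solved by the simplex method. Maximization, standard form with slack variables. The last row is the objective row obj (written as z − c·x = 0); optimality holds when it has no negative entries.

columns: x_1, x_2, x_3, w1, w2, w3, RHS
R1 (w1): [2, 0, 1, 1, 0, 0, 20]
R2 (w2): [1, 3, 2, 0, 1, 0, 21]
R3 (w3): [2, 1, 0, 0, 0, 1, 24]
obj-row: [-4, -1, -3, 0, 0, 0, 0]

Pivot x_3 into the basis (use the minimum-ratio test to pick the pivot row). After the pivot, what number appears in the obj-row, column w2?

Ratio test on column x_3 — row 1: 20/1 = 20; row 2: 21/2 = 21/2; row 3: entry 0 ≤ 0. Minimum is 21/2 at row 2 (w2 leaves); pivot element 2.
Divide row 2 by 2; eliminate column x_3 from the other rows.
obj-row update in column w2: 0 − (-3)·(1/2) = 3/2.

3/2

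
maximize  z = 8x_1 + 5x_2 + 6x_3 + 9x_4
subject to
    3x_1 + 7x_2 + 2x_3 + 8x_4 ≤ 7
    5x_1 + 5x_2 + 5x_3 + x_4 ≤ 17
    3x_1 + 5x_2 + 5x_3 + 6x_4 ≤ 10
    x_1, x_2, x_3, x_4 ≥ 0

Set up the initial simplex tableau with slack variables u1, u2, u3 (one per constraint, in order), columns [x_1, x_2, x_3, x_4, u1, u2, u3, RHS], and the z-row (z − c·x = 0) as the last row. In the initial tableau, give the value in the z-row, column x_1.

The z-row carries the negated objective coefficients: the x_1 entry is -8.

-8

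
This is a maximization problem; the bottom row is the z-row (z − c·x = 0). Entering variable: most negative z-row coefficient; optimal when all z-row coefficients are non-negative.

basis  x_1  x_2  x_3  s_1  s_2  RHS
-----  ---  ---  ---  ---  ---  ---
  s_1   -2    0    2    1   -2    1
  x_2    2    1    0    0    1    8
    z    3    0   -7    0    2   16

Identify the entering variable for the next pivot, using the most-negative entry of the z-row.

Negative z-row entries: x_3: -7.
The most negative is -7 in column x_3, so x_3 enters.

x_3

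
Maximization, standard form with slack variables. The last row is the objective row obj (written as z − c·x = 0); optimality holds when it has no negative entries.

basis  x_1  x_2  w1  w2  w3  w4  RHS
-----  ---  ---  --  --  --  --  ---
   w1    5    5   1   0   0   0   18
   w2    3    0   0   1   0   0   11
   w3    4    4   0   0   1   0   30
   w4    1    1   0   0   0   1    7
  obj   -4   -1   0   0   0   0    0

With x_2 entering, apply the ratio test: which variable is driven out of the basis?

Column x_2 entries and ratios — w1: 18/5 = 18/5; w2: 0 ≤ 0, skip; w3: 30/4 = 15/2; w4: 7/1 = 7.
Smallest ratio is 18/5 in the row of w1, so w1 leaves.

w1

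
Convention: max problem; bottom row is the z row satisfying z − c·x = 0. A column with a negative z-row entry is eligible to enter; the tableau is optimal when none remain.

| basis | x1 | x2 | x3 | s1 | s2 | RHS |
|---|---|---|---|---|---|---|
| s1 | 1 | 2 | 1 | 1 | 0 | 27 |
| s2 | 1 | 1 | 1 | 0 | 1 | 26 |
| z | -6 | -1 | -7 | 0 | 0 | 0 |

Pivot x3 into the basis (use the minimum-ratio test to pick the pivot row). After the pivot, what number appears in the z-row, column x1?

1

Ratio test on column x3 — row 1: 27/1 = 27; row 2: 26/1 = 26. Minimum is 26 at row 2 (s2 leaves); pivot element 1.
Divide row 2 by 1; eliminate column x3 from the other rows.
z-row update in column x1: -6 − (-7)·1 = 1.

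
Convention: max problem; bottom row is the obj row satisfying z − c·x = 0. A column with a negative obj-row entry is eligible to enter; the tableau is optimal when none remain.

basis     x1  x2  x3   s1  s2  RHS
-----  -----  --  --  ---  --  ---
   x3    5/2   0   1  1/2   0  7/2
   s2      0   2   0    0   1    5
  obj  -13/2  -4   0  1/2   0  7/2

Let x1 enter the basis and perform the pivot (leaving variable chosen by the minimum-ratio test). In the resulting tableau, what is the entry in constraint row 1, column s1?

Ratio test on column x1 — row 1: (7/2)/(5/2) = 7/5; row 2: entry 0 ≤ 0. Minimum is 7/5 at row 1 (x3 leaves); pivot element 5/2.
Divide row 1 by 5/2; eliminate column x1 from the other rows.
In the new row 1, the s1 entry is the old entry divided by the pivot: (1/2)/(5/2) = 1/5.

1/5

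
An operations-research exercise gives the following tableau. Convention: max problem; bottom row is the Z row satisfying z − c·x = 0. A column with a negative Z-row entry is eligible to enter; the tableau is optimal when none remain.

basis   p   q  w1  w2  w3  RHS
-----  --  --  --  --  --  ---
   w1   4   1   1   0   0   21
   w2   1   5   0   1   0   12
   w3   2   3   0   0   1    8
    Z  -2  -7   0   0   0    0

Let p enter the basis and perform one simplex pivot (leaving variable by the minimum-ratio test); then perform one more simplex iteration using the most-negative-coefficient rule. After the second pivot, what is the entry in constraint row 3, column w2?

Ratio test on column p — row 1: 21/4 = 21/4; row 2: 12/1 = 12; row 3: 8/2 = 4. Minimum is 4 at row 3 (w3 leaves); pivot element 2.
Divide row 3 by 2; eliminate column p from the other rows.
Second iteration: most negative Z-row entry is -4 in column q, so q enters.
Ratio test on column q — row 1: entry -5 ≤ 0; row 2: 8/(7/2) = 16/7; row 3: 4/(3/2) = 8/3. Minimum is 16/7 at row 2 (w2 leaves); pivot element 7/2.
Divide row 2 by 7/2; eliminate column q from the other rows.
After both pivots, the entry at constraint row 3, column w2 is -3/7.

-3/7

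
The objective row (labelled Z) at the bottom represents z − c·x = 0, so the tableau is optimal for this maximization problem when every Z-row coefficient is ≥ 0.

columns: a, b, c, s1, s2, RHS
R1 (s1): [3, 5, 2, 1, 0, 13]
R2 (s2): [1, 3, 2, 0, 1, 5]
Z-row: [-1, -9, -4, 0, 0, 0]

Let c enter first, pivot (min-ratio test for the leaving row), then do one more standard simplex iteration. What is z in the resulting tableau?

15

Ratio test on column c — row 1: 13/2 = 13/2; row 2: 5/2 = 5/2. Minimum is 5/2 at row 2 (s2 leaves); pivot element 2.
Pivot on row 2; the Z-row RHS becomes 0 − (-4)·(5/2) = 10.
Next entering variable (most negative Z-row entry -3): b.
Ratio test on column b — row 1: 8/2 = 4; row 2: (5/2)/(3/2) = 5/3. Minimum is 5/3 at row 2 (c leaves); pivot element 3/2.
After the second pivot the Z-row RHS is 10 − (-3)·(5/3) = 15.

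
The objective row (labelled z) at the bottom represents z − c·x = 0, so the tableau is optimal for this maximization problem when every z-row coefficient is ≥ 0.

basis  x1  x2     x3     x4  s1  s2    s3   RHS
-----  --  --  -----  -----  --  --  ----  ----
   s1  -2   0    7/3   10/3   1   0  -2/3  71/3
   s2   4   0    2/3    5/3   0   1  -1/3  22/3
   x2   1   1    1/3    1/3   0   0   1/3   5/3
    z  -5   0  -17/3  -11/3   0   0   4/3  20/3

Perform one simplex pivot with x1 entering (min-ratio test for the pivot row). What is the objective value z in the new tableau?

Ratio test on column x1 — row 1: entry -2 ≤ 0; row 2: (22/3)/4 = 11/6; row 3: (5/3)/1 = 5/3. Minimum is 5/3 at row 3 (x2 leaves); pivot element 1.
Pivot on row 3; the z-row RHS becomes 20/3 − (-5)·(5/3) = 15.

15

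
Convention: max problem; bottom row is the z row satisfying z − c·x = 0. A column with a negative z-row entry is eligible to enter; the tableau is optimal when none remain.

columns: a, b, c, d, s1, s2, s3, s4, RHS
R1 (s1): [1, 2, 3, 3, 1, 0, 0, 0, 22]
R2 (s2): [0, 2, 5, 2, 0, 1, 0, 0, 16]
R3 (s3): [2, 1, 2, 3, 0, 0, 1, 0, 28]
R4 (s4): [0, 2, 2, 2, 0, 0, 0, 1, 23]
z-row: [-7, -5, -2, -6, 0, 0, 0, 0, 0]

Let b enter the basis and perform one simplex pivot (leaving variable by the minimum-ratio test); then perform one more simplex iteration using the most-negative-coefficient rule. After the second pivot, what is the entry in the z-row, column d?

Ratio test on column b — row 1: 22/2 = 11; row 2: 16/2 = 8; row 3: 28/1 = 28; row 4: 23/2 = 23/2. Minimum is 8 at row 2 (s2 leaves); pivot element 2.
Divide row 2 by 2; eliminate column b from the other rows.
Second iteration: most negative z-row entry is -7 in column a, so a enters.
Ratio test on column a — row 1: 6/1 = 6; row 2: entry 0 ≤ 0; row 3: 20/2 = 10; row 4: entry 0 ≤ 0. Minimum is 6 at row 1 (s1 leaves); pivot element 1.
Divide row 1 by 1; eliminate column a from the other rows.
After both pivots, the entry at the z-row, column d is 6.

6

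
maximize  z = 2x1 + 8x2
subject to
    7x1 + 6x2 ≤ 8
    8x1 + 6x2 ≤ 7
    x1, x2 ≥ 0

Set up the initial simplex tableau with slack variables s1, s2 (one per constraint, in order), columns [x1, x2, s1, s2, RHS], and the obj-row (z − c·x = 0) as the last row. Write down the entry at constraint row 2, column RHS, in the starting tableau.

The RHS of constraint 2 is b_2 = 7.

7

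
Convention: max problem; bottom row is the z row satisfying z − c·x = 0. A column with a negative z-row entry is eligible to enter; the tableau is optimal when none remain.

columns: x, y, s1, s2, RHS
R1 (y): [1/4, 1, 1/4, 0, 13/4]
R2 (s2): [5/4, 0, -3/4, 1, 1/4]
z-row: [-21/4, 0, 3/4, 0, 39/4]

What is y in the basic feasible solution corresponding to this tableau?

y is basic (row 1); its value is the RHS of that row, 13/4.

13/4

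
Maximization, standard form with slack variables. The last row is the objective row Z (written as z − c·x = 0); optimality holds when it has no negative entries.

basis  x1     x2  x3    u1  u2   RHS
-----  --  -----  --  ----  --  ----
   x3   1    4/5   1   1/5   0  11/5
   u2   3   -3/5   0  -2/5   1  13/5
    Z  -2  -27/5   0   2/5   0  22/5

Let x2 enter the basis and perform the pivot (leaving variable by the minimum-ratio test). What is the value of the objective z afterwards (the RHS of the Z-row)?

77/4

Ratio test on column x2 — row 1: (11/5)/(4/5) = 11/4; row 2: entry -3/5 ≤ 0. Minimum is 11/4 at row 1 (x3 leaves); pivot element 4/5.
Pivot on row 1; the Z-row RHS becomes 22/5 − (-27/5)·(11/4) = 77/4.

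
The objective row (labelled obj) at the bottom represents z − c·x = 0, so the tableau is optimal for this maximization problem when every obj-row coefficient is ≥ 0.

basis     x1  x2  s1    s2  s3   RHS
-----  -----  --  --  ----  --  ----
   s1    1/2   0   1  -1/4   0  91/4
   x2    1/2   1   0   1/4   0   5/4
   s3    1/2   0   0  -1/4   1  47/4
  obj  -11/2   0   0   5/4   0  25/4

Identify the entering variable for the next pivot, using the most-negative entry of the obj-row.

Negative obj-row entries: x1: -11/2.
The most negative is -11/2 in column x1, so x1 enters.

x1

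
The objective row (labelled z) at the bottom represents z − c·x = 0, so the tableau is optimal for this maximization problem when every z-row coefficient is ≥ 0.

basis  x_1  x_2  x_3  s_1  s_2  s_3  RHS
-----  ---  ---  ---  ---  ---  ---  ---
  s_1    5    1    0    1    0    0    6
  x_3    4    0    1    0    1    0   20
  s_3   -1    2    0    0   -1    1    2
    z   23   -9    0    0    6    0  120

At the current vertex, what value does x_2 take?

0

x_2 is not in the basis, so in the current basic feasible solution x_2 = 0.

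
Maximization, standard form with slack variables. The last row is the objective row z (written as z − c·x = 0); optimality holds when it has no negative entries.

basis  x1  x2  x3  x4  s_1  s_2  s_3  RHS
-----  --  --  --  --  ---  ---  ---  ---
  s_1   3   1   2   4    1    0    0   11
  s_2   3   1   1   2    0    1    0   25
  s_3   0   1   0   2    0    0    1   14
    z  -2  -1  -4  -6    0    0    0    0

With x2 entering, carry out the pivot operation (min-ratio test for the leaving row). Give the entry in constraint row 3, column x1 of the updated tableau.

Ratio test on column x2 — row 1: 11/1 = 11; row 2: 25/1 = 25; row 3: 14/1 = 14. Minimum is 11 at row 1 (s_1 leaves); pivot element 1.
Divide row 1 by 1; eliminate column x2 from the other rows.
Row 3 update in column x1: 0 − 1·3 = -3.

-3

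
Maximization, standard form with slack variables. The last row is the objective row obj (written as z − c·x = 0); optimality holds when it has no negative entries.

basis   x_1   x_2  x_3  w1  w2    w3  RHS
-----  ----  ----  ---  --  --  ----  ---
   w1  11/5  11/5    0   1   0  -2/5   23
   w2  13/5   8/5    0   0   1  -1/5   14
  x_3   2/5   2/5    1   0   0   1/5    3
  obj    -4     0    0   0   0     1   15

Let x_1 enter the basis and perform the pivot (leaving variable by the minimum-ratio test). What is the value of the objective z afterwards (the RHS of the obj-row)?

Ratio test on column x_1 — row 1: 23/(11/5) = 115/11; row 2: 14/(13/5) = 70/13; row 3: 3/(2/5) = 15/2. Minimum is 70/13 at row 2 (w2 leaves); pivot element 13/5.
Pivot on row 2; the obj-row RHS becomes 15 − (-4)·(70/13) = 475/13.

475/13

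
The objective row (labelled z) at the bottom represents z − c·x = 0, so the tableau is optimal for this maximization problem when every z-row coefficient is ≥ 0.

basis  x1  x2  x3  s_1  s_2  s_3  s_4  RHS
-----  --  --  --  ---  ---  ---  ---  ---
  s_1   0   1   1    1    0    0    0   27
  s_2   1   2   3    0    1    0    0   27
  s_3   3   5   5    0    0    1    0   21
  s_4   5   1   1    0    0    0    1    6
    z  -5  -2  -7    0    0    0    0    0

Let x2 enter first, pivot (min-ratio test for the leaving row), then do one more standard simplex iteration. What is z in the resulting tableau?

147/5

Ratio test on column x2 — row 1: 27/1 = 27; row 2: 27/2 = 27/2; row 3: 21/5 = 21/5; row 4: 6/1 = 6. Minimum is 21/5 at row 3 (s_3 leaves); pivot element 5.
Pivot on row 3; the z-row RHS becomes 0 − (-2)·(21/5) = 42/5.
Next entering variable (most negative z-row entry -5): x3.
Ratio test on column x3 — row 1: entry 0 ≤ 0; row 2: (93/5)/1 = 93/5; row 3: (21/5)/1 = 21/5; row 4: entry 0 ≤ 0. Minimum is 21/5 at row 3 (x2 leaves); pivot element 1.
After the second pivot the z-row RHS is 42/5 − (-5)·(21/5) = 147/5.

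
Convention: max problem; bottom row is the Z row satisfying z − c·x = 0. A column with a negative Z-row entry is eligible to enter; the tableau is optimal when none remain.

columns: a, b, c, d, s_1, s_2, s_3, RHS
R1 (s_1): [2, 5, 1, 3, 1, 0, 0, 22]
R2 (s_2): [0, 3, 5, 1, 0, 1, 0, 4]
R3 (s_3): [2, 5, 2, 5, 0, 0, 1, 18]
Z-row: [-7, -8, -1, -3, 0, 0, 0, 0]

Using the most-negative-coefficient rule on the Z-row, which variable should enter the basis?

Negative Z-row entries: a: -7, b: -8, c: -1, d: -3.
The most negative is -8 in column b, so b enters.

b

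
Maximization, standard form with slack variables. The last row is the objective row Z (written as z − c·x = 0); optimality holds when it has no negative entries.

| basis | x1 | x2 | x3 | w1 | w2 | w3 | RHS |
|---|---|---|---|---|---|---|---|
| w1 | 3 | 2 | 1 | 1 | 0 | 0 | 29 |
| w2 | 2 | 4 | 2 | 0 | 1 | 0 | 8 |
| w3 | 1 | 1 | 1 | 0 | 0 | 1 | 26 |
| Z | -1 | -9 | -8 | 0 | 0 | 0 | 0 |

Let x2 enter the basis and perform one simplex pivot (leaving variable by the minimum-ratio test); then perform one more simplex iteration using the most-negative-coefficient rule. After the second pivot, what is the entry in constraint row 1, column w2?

Ratio test on column x2 — row 1: 29/2 = 29/2; row 2: 8/4 = 2; row 3: 26/1 = 26. Minimum is 2 at row 2 (w2 leaves); pivot element 4.
Divide row 2 by 4; eliminate column x2 from the other rows.
Second iteration: most negative Z-row entry is -7/2 in column x3, so x3 enters.
Ratio test on column x3 — row 1: entry 0 ≤ 0; row 2: 2/(1/2) = 4; row 3: 24/(1/2) = 48. Minimum is 4 at row 2 (x2 leaves); pivot element 1/2.
Divide row 2 by 1/2; eliminate column x3 from the other rows.
After both pivots, the entry at constraint row 1, column w2 is -1/2.

-1/2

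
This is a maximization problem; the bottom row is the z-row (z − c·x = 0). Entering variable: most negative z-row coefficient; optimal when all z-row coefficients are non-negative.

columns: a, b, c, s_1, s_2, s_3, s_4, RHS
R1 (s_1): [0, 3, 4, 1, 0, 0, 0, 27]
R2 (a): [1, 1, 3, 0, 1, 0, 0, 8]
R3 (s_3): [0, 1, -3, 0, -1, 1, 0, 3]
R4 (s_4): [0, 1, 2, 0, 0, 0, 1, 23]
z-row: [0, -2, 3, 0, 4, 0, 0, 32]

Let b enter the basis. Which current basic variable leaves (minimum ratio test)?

s_3

Column b entries and ratios — s_1: 27/3 = 9; a: 8/1 = 8; s_3: 3/1 = 3; s_4: 23/1 = 23.
Smallest ratio is 3 in the row of s_3, so s_3 leaves.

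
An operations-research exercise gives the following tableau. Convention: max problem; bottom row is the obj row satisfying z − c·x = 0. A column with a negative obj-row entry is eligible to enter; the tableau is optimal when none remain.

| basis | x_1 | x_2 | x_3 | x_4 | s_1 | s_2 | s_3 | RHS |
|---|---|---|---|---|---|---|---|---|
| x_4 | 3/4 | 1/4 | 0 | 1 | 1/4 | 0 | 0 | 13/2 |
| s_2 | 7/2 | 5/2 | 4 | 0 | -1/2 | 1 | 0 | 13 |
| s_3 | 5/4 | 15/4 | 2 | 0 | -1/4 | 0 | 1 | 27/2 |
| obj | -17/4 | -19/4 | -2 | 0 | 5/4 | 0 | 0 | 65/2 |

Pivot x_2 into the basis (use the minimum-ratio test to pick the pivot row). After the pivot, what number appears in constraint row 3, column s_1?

-1/15

Ratio test on column x_2 — row 1: (13/2)/(1/4) = 26; row 2: 13/(5/2) = 26/5; row 3: (27/2)/(15/4) = 18/5. Minimum is 18/5 at row 3 (s_3 leaves); pivot element 15/4.
Divide row 3 by 15/4; eliminate column x_2 from the other rows.
In the new row 3, the s_1 entry is the old entry divided by the pivot: (-1/4)/(15/4) = -1/15.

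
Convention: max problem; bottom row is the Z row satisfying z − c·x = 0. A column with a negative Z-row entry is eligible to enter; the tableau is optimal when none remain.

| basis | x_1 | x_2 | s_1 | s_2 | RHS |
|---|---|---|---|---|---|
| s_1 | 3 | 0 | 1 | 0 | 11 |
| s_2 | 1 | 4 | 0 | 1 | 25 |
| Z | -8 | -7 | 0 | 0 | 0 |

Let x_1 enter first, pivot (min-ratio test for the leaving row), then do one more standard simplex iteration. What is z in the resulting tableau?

Ratio test on column x_1 — row 1: 11/3 = 11/3; row 2: 25/1 = 25. Minimum is 11/3 at row 1 (s_1 leaves); pivot element 3.
Pivot on row 1; the Z-row RHS becomes 0 − (-8)·(11/3) = 88/3.
Next entering variable (most negative Z-row entry -7): x_2.
Ratio test on column x_2 — row 1: entry 0 ≤ 0; row 2: (64/3)/4 = 16/3. Minimum is 16/3 at row 2 (s_2 leaves); pivot element 4.
After the second pivot the Z-row RHS is 88/3 − (-7)·(16/3) = 200/3.

200/3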